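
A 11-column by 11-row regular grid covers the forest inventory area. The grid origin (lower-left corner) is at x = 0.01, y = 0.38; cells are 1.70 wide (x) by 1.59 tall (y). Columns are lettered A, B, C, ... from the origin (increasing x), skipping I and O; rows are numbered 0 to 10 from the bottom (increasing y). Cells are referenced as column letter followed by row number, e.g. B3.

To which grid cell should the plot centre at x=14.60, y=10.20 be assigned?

Column index: ⌊(14.60 − 0.01) / 1.70⌋ = ⌊8.582⌋ = 8 → column J
Row offset from origin: ⌊(10.20 − 0.38) / 1.59⌋ = ⌊6.176⌋ = 6 → row 6

J6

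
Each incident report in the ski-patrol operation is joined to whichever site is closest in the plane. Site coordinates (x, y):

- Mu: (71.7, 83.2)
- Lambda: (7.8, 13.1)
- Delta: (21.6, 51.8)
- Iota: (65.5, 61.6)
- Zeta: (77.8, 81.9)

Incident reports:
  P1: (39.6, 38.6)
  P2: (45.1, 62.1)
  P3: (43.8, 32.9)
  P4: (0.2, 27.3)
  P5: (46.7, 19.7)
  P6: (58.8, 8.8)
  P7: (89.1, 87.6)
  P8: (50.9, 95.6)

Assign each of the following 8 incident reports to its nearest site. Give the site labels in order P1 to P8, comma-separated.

P1 → Delta (d²=498.24)
P2 → Iota (d²=416.41)
P3 → Delta (d²=850.05)
P4 → Lambda (d²=259.40)
P5 → Lambda (d²=1556.77)
P6 → Lambda (d²=2619.49)
P7 → Zeta (d²=160.18)
P8 → Mu (d²=586.40)

Delta, Iota, Delta, Lambda, Lambda, Lambda, Zeta, Mu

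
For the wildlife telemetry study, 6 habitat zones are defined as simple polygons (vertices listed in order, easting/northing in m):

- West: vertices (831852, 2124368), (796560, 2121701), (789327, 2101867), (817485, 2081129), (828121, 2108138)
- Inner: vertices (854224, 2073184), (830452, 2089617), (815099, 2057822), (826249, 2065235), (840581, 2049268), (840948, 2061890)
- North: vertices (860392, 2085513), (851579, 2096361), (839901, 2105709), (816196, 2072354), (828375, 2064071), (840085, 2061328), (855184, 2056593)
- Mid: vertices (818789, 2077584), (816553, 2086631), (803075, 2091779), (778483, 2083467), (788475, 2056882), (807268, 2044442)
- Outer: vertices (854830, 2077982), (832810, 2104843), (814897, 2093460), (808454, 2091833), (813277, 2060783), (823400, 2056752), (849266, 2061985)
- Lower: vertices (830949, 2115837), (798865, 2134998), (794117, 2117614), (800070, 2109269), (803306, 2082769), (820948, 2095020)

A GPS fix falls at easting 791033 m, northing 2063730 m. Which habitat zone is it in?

Cast a ray rightward from (791033, 2063730). For each polygon, the edges (by vertex number in listed order) whose endpoints lie on opposite sides of northing = 2063730, where each meets that height, and whether that is right or left of the point:
West: no edge straddles that height → 0 crossings.
Inner: 2–3 at easting≈817951.8 (right), 3–4 at easting≈823985.3 (right), 4–5 at easting≈827599.9 (right), 6–1 at easting≈843110.9 (right) → 4 crossings.
North: 5–6 at easting≈829830.7 (right), 7–1 at easting≈856469.3 (right) → 2 crossings.
Mid: 4–5 at easting≈785901.2 (left), 6–1 at easting≈813973.0 (right) → 1 crossing.
Outer: 4–5 at easting≈812819.2 (right), 7–1 at easting≈849872.9 (right) → 2 crossings.
Lower: no edge straddles that height → 0 crossings.
Only Mid has an odd count, so the point is inside Mid.

Mid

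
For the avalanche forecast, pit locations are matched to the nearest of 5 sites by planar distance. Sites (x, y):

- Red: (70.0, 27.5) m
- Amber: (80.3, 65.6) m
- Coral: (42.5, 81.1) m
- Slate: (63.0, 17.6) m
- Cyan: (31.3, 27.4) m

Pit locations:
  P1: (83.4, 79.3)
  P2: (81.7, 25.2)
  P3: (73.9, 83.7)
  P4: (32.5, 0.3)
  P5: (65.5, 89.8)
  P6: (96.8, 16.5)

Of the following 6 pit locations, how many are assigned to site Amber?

2

P1 → Amber
P2 → Red
P3 → Amber
P4 → Cyan
P5 → Coral
P6 → Red
2 of the 6 go to Amber.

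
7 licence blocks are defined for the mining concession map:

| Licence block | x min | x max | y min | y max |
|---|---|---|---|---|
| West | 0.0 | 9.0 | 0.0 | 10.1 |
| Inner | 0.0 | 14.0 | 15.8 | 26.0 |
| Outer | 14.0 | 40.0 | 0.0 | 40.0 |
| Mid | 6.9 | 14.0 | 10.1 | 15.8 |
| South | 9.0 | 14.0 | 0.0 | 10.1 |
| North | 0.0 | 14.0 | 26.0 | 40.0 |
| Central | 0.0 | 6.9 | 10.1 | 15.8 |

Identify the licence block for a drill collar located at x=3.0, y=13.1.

Central

The point has x = 3.0 and y = 13.1.
Only Central satisfies 0.0 ≤ x ≤ 6.9 and 10.1 ≤ y ≤ 15.8.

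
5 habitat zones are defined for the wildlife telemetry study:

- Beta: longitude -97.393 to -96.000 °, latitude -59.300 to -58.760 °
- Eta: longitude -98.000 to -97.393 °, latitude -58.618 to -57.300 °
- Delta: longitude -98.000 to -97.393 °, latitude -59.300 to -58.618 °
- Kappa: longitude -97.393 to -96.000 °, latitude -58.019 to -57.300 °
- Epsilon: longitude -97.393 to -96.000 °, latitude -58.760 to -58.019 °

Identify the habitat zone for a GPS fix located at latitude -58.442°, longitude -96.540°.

The point has longitude = -96.540 and latitude = -58.442.
Only Epsilon satisfies -97.393 ≤ longitude ≤ -96.000 and -58.760 ≤ latitude ≤ -58.019.

Epsilon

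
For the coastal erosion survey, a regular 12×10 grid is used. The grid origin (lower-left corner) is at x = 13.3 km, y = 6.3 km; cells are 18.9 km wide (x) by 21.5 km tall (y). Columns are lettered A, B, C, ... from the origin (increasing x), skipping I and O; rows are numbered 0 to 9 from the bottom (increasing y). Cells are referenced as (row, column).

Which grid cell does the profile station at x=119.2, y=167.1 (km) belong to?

(7, F)

Column index: ⌊(119.2 − 13.3) / 18.9⌋ = ⌊5.603⌋ = 5 → column F
Row offset from origin: ⌊(167.1 − 6.3) / 21.5⌋ = ⌊7.479⌋ = 7 → row 7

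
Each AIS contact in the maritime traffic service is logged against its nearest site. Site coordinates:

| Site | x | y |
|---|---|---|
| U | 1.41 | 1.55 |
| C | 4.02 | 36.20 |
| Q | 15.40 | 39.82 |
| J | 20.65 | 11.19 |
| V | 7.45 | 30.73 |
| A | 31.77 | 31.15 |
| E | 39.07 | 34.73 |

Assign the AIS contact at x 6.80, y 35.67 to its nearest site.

C

Squared distances to each site:
U: 1193.227; C: 8.009; Q: 91.183; J: 791.093; V: 24.826; A: 643.931; E: 1042.237.
Minimum at C.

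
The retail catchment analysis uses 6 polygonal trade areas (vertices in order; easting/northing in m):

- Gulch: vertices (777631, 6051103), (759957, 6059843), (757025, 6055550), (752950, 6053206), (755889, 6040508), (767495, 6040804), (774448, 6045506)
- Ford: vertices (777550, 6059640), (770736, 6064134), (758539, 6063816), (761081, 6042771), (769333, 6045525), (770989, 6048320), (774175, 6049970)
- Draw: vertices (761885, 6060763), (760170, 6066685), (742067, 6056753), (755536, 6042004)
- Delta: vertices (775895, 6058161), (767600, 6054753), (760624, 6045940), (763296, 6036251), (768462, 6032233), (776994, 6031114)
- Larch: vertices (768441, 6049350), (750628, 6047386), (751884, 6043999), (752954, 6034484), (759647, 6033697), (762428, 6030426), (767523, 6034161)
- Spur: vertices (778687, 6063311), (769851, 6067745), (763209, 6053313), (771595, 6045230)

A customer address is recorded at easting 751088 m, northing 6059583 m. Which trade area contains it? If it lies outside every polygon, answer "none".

Draw

Cast a ray rightward from (751088, 6059583). For each polygon, the edges (by vertex number in listed order) whose endpoints lie on opposite sides of northing = 6059583, where each meets that height, and whether that is right or left of the point:
Gulch: 1–2 at easting≈760482.8 (right), 2–3 at easting≈759779.4 (right) → 2 crossings.
Ford: 3–4 at easting≈759050.3 (right), 7–1 at easting≈777530.1 (right) → 2 crossings.
Draw: 2–3 at easting≈747225.2 (left), 4–1 at easting≈761485.6 (right) → 1 crossing.
Delta: no edge straddles that height → 0 crossings.
Larch: no edge straddles that height → 0 crossings.
Spur: 2–3 at easting≈766094.6 (right), 4–1 at easting≈777224.7 (right) → 2 crossings.
Only Draw has an odd count, so the point is inside Draw.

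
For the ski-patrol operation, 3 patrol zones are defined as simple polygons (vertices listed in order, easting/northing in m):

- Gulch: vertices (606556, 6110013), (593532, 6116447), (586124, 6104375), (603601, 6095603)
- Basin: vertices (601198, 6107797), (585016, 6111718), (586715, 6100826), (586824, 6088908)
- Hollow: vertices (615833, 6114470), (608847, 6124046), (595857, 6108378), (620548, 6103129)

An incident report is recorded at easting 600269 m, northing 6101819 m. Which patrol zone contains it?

Gulch

Cast a ray rightward from (600269, 6101819). For each polygon, the edges (by vertex number in listed order) whose endpoints lie on opposite sides of northing = 6101819, where each meets that height, and whether that is right or left of the point:
Gulch: 3–4 at easting≈591216.5 (left), 4–1 at easting≈604875.7 (right) → 1 crossing.
Basin: 2–3 at easting≈586560.1 (left), 4–1 at easting≈596648.9 (left) → 0 crossings.
Hollow: no edge straddles that height → 0 crossings.
Only Gulch has an odd count, so the point is inside Gulch.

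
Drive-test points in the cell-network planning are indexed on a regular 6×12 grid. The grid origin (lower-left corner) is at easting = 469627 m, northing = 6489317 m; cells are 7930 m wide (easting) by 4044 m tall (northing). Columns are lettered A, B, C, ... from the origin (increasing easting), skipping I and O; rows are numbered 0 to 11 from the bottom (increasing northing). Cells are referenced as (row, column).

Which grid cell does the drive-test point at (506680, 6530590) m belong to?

(10, E)

Column index: ⌊(506680 − 469627) / 7930⌋ = ⌊4.673⌋ = 4 → column E
Row offset from origin: ⌊(6530590 − 6489317) / 4044⌋ = ⌊10.206⌋ = 10 → row 10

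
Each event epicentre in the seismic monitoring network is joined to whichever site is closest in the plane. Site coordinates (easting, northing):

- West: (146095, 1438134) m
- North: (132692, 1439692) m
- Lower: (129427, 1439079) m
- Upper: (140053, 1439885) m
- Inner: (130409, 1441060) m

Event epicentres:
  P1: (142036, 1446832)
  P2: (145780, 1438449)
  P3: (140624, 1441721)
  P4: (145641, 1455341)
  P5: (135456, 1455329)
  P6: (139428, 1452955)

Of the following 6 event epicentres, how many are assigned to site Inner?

1

P1 → Upper
P2 → West
P3 → Upper
P4 → Upper
P5 → Inner
P6 → Upper
1 of the 6 goes to Inner.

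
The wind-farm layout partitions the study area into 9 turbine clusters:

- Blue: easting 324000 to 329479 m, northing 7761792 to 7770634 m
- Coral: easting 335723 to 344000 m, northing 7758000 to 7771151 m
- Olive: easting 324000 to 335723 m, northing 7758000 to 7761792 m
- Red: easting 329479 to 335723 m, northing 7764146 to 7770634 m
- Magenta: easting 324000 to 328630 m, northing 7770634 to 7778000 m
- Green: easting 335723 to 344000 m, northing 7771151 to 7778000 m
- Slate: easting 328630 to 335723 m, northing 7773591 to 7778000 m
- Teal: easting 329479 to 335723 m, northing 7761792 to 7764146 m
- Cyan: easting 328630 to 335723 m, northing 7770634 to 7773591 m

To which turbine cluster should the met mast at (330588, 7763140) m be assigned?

The point has easting = 330588 and northing = 7763140.
Only Teal satisfies 329479 ≤ easting ≤ 335723 and 7761792 ≤ northing ≤ 7764146.

Teal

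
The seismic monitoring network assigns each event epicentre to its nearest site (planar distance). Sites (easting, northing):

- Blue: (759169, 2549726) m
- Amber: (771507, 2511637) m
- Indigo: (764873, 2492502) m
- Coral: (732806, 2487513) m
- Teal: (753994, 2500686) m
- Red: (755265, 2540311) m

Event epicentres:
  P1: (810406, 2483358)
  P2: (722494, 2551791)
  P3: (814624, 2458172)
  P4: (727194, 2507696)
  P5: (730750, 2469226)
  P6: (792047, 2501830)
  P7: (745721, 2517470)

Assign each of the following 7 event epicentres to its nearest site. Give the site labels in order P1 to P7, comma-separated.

P1 → Indigo (d²=2156866825.00)
P2 → Red (d²=1205728841.00)
P3 → Indigo (d²=3653710901.00)
P4 → Coral (d²=438848033.00)
P5 → Coral (d²=338641505.00)
P6 → Amber (d²=518068849.00)
P7 → Teal (d²=350145185.00)

Indigo, Red, Indigo, Coral, Coral, Amber, Teal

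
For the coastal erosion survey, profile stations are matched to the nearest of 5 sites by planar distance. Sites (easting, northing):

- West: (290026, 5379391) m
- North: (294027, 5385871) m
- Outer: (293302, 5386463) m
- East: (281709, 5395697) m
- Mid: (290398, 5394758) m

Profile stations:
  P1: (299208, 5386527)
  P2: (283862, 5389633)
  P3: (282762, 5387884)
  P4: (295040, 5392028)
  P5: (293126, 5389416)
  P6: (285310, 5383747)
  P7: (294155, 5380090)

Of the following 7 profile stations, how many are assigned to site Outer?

P1 → North
P2 → East
P3 → East
P4 → Mid
P5 → Outer
P6 → West
P7 → West
1 of the 7 goes to Outer.

1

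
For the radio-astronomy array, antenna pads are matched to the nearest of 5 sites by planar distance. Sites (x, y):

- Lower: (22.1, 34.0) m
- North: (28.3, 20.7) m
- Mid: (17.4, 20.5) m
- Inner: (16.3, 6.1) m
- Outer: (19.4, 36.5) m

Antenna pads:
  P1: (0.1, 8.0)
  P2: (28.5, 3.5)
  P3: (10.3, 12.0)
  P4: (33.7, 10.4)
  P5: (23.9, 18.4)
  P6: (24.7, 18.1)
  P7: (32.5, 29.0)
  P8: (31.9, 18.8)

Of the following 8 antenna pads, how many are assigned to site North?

5

P1 → Inner
P2 → Inner
P3 → Inner
P4 → North
P5 → North
P6 → North
P7 → North
P8 → North
5 of the 8 go to North.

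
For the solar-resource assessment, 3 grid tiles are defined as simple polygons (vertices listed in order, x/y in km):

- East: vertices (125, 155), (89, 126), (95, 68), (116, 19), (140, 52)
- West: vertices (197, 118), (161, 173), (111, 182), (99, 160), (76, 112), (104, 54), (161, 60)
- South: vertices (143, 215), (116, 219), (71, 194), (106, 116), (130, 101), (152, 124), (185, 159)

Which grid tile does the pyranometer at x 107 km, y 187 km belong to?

South

Cast a ray rightward from (107, 187). For each polygon, the edges (by vertex number in listed order) whose endpoints lie on opposite sides of y = 187, where each meets that height, and whether that is right or left of the point:
East: no edge straddles that height → 0 crossings.
West: no edge straddles that height → 0 crossings.
South: 3–4 at x≈74.1 (left), 7–1 at x≈164.0 (right) → 1 crossing.
Only South has an odd count, so the point is inside South.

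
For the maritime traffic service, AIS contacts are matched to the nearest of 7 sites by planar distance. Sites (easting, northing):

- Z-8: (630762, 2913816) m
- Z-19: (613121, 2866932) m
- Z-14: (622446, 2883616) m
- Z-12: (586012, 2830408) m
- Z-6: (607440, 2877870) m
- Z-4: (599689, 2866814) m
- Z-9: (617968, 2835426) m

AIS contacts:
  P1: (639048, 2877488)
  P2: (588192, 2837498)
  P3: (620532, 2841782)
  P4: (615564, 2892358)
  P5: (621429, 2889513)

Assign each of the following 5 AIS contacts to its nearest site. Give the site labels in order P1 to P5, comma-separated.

Z-14, Z-12, Z-9, Z-14, Z-14

P1 → Z-14 (d²=313178788.00)
P2 → Z-12 (d²=55020500.00)
P3 → Z-9 (d²=46972832.00)
P4 → Z-14 (d²=123784488.00)
P5 → Z-14 (d²=35808898.00)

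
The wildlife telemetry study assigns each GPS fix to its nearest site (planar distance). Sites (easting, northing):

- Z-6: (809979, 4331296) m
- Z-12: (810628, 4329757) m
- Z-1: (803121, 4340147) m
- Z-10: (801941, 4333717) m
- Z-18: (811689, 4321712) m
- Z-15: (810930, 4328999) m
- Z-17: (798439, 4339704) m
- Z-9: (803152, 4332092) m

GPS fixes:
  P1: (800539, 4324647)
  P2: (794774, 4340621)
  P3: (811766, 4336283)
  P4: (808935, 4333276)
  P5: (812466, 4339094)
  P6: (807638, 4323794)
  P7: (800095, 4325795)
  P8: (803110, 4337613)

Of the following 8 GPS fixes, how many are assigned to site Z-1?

1

P1 → Z-9
P2 → Z-17
P3 → Z-6
P4 → Z-6
P5 → Z-6
P6 → Z-18
P7 → Z-9
P8 → Z-1
1 of the 8 goes to Z-1.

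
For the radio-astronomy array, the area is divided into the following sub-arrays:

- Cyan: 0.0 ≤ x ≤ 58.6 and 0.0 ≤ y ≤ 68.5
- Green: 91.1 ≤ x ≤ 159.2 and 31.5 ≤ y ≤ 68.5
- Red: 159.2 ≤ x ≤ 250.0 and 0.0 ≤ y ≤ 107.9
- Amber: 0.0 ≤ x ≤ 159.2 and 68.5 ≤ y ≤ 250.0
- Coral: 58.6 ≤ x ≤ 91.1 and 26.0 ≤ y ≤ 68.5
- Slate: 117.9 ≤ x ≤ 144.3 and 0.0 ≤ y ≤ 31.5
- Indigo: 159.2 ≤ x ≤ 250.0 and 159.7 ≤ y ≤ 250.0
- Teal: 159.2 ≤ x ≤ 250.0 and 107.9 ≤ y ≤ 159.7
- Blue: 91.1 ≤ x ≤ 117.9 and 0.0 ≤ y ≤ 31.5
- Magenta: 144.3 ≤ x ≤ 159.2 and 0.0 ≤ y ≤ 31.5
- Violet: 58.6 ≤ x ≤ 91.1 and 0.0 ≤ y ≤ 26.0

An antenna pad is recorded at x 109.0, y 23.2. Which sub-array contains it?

The point has x = 109.0 and y = 23.2.
Only Blue satisfies 91.1 ≤ x ≤ 117.9 and 0.0 ≤ y ≤ 31.5.

Blue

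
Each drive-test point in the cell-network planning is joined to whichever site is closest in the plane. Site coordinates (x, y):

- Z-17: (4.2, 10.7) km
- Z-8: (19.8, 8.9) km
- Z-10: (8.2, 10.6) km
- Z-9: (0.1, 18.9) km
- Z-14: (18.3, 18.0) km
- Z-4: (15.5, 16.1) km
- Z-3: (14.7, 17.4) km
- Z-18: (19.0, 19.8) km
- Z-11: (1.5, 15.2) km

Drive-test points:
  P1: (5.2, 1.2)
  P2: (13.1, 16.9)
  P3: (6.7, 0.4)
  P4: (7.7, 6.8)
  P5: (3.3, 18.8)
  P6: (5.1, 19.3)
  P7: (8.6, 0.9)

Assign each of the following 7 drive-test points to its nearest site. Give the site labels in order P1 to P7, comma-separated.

P1 → Z-17 (d²=91.25)
P2 → Z-3 (d²=2.81)
P3 → Z-10 (d²=106.29)
P4 → Z-10 (d²=14.69)
P5 → Z-9 (d²=10.25)
P6 → Z-9 (d²=25.16)
P7 → Z-10 (d²=94.25)

Z-17, Z-3, Z-10, Z-10, Z-9, Z-9, Z-10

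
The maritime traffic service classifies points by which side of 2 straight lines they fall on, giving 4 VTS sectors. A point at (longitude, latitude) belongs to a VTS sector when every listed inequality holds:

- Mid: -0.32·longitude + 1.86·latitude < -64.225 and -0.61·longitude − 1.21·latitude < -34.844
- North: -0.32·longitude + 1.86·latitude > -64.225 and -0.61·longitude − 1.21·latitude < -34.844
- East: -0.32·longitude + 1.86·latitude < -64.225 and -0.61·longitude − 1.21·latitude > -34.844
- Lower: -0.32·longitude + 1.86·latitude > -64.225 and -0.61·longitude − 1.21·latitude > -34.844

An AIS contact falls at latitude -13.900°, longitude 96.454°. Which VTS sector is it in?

North

-0.32·96.454 + 1.86·-13.900 = -56.719, which is > -64.225
-0.61·96.454 − 1.21·-13.900 = -42.018, which is < -34.844
This sign pattern matches North.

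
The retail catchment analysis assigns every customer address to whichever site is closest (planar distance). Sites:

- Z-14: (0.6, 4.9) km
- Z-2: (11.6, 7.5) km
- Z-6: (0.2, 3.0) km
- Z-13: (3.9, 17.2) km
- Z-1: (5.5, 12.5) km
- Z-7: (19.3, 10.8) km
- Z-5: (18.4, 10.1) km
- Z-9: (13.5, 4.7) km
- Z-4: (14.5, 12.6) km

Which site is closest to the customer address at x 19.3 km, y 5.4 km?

Squared distances to each site:
Z-14: 349.940; Z-2: 63.700; Z-6: 370.570; Z-13: 376.400; Z-1: 240.850; Z-7: 29.160; Z-5: 22.900; Z-9: 34.130; Z-4: 74.880.
Minimum at Z-5.

Z-5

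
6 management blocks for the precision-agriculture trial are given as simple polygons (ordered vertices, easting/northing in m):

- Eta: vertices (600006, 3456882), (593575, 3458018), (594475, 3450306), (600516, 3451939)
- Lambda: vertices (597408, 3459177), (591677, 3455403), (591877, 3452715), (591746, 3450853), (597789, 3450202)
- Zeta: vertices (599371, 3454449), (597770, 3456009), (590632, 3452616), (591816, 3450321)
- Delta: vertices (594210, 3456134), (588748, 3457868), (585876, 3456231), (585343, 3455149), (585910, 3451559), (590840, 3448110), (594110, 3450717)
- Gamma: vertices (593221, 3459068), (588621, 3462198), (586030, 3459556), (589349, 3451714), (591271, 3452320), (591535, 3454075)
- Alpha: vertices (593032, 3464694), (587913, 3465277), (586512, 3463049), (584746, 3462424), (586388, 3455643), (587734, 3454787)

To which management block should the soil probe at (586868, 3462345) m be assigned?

Cast a ray rightward from (586868, 3462345). For each polygon, the edges (by vertex number in listed order) whose endpoints lie on opposite sides of northing = 3462345, where each meets that height, and whether that is right or left of the point:
Eta: no edge straddles that height → 0 crossings.
Lambda: no edge straddles that height → 0 crossings.
Zeta: no edge straddles that height → 0 crossings.
Delta: no edge straddles that height → 0 crossings.
Gamma: no edge straddles that height → 0 crossings.
Alpha: 4–5 at easting≈584765.1 (left), 6–1 at easting≈591775.8 (right) → 1 crossing.
Only Alpha has an odd count, so the point is inside Alpha.

Alpha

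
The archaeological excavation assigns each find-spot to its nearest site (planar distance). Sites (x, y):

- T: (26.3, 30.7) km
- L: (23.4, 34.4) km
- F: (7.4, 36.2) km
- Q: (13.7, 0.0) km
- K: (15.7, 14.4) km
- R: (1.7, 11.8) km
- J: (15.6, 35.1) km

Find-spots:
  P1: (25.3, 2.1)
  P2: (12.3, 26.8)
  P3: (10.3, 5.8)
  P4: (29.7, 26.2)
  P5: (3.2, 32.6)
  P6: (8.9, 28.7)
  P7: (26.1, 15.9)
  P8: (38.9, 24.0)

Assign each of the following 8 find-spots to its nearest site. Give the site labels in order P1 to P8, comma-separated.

Q, J, Q, T, F, F, K, T

P1 → Q (d²=138.97)
P2 → J (d²=79.78)
P3 → Q (d²=45.20)
P4 → T (d²=31.81)
P5 → F (d²=30.60)
P6 → F (d²=58.50)
P7 → K (d²=110.41)
P8 → T (d²=203.65)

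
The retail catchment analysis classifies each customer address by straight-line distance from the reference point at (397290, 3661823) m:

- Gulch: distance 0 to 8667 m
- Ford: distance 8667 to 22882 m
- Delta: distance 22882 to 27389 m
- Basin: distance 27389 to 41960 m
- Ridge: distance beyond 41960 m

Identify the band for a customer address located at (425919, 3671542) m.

Basin

Distance = √((425919−397290)² + (3671542−3661823)²) = √(819619641.000 + 94458961.000) = 30233.733 m.
27389 ≤ 30233.733 < 41960 → Basin.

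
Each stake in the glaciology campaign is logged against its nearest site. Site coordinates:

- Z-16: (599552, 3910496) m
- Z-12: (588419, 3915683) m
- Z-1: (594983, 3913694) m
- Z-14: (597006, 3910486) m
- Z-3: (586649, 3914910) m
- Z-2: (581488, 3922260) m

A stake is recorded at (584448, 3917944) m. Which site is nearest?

Squared distances to each site:
Z-16: 283603520.000; Z-12: 20880962.000; Z-1: 129048725.000; Z-14: 213325128.000; Z-3: 14049557.000; Z-2: 27389456.000.
Minimum at Z-3.

Z-3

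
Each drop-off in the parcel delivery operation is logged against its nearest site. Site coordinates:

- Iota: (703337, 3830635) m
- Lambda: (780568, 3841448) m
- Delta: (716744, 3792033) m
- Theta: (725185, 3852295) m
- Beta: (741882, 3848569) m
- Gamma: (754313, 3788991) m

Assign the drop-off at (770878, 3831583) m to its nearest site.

Squared distances to each site:
Iota: 4562685385.000; Lambda: 191214325.000; Delta: 4494692456.000; Theta: 2516837193.000; Beta: 1129292212.000; Gamma: 2088477689.000.
Minimum at Lambda.

Lambda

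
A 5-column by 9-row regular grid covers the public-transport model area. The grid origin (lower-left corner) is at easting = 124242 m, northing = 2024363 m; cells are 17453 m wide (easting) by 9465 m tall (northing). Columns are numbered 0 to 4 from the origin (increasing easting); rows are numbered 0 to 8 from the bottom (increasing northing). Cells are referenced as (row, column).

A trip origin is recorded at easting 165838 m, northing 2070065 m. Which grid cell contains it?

Column index: ⌊(165838 − 124242) / 17453⌋ = ⌊2.383⌋ = 2
Row offset from origin: ⌊(2070065 − 2024363) / 9465⌋ = ⌊4.829⌋ = 4 → row 4

(4, 2)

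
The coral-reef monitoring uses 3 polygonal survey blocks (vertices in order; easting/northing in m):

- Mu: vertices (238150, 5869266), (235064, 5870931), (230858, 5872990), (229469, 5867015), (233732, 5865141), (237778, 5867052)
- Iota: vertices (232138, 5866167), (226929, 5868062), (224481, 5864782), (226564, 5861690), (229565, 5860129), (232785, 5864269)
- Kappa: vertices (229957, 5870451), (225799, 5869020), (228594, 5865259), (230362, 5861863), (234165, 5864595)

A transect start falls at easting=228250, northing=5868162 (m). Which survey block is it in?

Cast a ray rightward from (228250, 5868162). For each polygon, the edges (by vertex number in listed order) whose endpoints lie on opposite sides of northing = 5868162, where each meets that height, and whether that is right or left of the point:
Mu: 3–4 at easting≈229735.6 (right), 6–1 at easting≈237964.5 (right) → 2 crossings.
Iota: no edge straddles that height → 0 crossings.
Kappa: 2–3 at easting≈226436.6 (left), 5–1 at easting≈231601.8 (right) → 1 crossing.
Only Kappa has an odd count, so the point is inside Kappa.

Kappa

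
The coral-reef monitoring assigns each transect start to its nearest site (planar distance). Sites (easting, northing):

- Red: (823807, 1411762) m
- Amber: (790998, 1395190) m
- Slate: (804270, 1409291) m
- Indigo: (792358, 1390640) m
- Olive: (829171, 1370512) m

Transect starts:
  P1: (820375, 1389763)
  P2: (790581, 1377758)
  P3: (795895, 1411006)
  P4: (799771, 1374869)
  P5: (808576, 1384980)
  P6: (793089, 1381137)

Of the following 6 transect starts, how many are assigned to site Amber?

P1 → Olive
P2 → Indigo
P3 → Slate
P4 → Indigo
P5 → Indigo
P6 → Indigo
0 of the 6 go to Amber.

0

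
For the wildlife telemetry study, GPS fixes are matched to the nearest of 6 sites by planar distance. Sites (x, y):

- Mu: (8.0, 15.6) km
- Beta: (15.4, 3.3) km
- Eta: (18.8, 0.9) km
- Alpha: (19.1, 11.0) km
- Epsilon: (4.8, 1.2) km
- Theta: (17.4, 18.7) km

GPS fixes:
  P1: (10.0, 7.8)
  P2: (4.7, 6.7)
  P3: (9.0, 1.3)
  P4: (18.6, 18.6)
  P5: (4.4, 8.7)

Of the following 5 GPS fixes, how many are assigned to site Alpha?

0

P1 → Beta
P2 → Epsilon
P3 → Epsilon
P4 → Theta
P5 → Epsilon
0 of the 5 go to Alpha.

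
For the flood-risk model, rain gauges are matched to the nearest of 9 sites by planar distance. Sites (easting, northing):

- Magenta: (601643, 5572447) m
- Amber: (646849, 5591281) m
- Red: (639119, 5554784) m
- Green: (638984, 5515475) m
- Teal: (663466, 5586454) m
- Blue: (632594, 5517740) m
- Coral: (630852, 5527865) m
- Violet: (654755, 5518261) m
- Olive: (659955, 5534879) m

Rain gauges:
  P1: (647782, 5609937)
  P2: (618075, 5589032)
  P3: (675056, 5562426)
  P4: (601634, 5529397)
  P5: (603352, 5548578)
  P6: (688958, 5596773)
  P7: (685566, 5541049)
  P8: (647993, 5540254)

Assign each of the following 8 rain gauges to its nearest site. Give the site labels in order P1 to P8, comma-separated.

P1 → Amber (d²=348916825.00)
P2 → Magenta (d²=545072849.00)
P3 → Teal (d²=711672884.00)
P4 → Coral (d²=856038548.00)
P5 → Magenta (d²=572649842.00)
P6 → Teal (d²=756323825.00)
P7 → Olive (d²=693992221.00)
P8 → Olive (d²=171980069.00)

Amber, Magenta, Teal, Coral, Magenta, Teal, Olive, Olive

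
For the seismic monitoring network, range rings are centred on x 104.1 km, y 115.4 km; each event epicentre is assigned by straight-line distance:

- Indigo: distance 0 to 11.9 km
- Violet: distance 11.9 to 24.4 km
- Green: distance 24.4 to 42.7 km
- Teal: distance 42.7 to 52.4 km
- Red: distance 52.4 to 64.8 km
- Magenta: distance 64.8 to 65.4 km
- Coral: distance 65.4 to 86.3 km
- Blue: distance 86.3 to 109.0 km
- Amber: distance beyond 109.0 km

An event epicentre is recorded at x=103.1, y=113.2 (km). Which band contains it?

Indigo

Distance = √((103.1−104.1)² + (113.2−115.4)²) = √(1.000 + 4.840) = 2.417 km.
0 ≤ 2.417 < 11.9 → Indigo.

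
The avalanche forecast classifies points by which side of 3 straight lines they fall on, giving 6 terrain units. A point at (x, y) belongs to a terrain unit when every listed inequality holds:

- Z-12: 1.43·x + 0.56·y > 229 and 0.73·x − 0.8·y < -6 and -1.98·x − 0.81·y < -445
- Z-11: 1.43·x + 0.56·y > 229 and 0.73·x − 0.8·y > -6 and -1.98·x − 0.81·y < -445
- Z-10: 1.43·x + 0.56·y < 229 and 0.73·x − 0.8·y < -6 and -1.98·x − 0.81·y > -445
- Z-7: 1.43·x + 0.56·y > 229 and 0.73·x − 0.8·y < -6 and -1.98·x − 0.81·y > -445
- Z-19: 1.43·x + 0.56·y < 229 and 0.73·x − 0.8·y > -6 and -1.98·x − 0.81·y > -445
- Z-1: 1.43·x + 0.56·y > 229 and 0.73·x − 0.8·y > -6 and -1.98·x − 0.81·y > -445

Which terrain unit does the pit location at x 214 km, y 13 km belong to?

Z-1

1.43·214 + 0.56·13 = 313.300, which is > 229
0.73·214 − 0.8·13 = 145.820, which is > -6
-1.98·214 − 0.81·13 = -434.250, which is > -445
This sign pattern matches Z-1.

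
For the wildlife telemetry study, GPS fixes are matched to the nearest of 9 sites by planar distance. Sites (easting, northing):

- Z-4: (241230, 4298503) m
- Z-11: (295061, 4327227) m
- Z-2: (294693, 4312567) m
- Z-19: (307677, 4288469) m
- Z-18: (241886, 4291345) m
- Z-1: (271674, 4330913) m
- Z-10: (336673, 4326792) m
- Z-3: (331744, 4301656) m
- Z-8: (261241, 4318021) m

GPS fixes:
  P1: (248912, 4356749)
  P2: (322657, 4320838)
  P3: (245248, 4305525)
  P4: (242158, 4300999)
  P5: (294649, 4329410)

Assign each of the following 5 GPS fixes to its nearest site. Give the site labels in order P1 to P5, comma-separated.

P1 → Z-1 (d²=1185607540.00)
P2 → Z-10 (d²=231898372.00)
P3 → Z-4 (d²=65452808.00)
P4 → Z-4 (d²=7091200.00)
P5 → Z-11 (d²=4935233.00)

Z-1, Z-10, Z-4, Z-4, Z-11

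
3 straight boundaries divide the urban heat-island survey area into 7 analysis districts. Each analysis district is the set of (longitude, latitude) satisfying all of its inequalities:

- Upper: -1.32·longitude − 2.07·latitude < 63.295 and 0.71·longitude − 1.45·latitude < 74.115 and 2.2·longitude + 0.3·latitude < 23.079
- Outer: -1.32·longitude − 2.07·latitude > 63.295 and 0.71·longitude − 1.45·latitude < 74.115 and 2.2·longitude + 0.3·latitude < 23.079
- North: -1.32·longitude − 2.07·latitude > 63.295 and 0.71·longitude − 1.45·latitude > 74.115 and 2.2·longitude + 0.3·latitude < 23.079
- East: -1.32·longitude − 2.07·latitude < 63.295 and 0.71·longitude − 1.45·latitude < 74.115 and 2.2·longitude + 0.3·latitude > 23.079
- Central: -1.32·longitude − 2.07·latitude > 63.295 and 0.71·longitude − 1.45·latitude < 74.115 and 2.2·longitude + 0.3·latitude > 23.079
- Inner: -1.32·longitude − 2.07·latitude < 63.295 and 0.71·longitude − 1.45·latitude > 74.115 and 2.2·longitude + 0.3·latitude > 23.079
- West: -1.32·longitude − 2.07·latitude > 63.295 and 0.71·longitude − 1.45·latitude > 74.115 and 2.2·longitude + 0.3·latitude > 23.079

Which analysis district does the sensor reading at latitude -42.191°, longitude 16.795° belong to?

Central

-1.32·16.795 − 2.07·-42.191 = 65.166, which is > 63.295
0.71·16.795 − 1.45·-42.191 = 73.101, which is < 74.115
2.2·16.795 + 0.3·-42.191 = 24.292, which is > 23.079
This sign pattern matches Central.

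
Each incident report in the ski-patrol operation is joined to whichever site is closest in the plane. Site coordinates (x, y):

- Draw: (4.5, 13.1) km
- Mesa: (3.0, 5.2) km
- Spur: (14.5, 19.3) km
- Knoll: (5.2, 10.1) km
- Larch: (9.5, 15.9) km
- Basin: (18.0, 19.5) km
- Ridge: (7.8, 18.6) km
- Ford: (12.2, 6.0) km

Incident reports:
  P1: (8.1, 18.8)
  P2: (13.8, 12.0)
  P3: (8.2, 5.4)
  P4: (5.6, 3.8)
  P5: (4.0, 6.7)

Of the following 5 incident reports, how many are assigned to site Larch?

1

P1 → Ridge
P2 → Larch
P3 → Ford
P4 → Mesa
P5 → Mesa
1 of the 5 goes to Larch.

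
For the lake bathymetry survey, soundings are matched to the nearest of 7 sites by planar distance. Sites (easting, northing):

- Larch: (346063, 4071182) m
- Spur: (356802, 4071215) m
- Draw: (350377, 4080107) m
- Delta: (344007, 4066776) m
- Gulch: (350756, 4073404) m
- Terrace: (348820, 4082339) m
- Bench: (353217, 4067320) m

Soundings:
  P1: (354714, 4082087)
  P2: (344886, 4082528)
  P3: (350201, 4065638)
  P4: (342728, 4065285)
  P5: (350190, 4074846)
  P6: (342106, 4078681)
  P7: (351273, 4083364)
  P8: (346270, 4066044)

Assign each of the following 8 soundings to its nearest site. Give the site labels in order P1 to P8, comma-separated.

Draw, Terrace, Bench, Delta, Gulch, Terrace, Terrace, Delta

P1 → Draw (d²=22729969.00)
P2 → Terrace (d²=15512077.00)
P3 → Bench (d²=11925380.00)
P4 → Delta (d²=3858922.00)
P5 → Gulch (d²=2399720.00)
P6 → Terrace (d²=58458760.00)
P7 → Terrace (d²=7067834.00)
P8 → Delta (d²=5656993.00)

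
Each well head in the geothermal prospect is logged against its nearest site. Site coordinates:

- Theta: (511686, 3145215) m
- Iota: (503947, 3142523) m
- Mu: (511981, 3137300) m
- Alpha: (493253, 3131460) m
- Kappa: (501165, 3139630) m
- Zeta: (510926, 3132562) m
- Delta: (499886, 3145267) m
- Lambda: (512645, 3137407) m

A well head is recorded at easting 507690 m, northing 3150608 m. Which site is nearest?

Theta

Squared distances to each site:
Theta: 45052465.000; Iota: 79377274.000; Mu: 195515545.000; Alpha: 575072873.000; Kappa: 163092109.000; Zeta: 336129812.000; Delta: 89428697.000; Lambda: 198818426.000.
Minimum at Theta.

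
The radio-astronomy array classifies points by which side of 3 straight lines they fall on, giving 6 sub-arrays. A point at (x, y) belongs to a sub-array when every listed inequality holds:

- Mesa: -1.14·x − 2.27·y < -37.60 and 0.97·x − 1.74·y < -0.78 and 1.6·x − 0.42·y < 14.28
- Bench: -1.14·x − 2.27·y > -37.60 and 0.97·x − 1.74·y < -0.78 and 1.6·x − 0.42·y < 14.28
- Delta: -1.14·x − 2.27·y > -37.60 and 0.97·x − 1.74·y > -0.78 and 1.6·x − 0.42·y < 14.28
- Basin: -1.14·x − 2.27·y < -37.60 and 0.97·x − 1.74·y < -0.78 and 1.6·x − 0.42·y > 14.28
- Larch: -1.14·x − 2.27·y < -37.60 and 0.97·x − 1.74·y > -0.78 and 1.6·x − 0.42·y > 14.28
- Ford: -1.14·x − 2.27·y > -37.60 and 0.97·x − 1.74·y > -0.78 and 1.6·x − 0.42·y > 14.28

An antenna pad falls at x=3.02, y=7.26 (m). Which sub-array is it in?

-1.14·3.02 − 2.27·7.26 = -19.923, which is > -37.60
0.97·3.02 − 1.74·7.26 = -9.703, which is < -0.78
1.6·3.02 − 0.42·7.26 = 1.783, which is < 14.28
This sign pattern matches Bench.

Bench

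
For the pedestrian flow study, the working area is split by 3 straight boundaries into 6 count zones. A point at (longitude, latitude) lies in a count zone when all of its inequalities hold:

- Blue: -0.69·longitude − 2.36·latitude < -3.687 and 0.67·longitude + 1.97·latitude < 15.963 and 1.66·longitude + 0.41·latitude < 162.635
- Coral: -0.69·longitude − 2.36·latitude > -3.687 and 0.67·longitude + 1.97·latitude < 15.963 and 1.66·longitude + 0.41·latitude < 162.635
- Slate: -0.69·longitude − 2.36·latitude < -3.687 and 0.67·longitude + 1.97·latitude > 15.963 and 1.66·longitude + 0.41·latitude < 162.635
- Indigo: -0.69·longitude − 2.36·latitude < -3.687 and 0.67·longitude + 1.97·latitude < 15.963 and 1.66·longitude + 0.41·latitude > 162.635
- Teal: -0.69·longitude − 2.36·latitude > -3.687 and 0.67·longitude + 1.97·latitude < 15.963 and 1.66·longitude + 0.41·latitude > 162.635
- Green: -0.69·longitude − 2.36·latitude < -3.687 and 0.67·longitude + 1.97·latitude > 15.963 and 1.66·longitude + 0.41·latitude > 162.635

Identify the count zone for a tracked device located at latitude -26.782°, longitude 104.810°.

-0.69·104.810 − 2.36·-26.782 = -9.113, which is < -3.687
0.67·104.810 + 1.97·-26.782 = 17.462, which is > 15.963
1.66·104.810 + 0.41·-26.782 = 163.004, which is > 162.635
This sign pattern matches Green.

Green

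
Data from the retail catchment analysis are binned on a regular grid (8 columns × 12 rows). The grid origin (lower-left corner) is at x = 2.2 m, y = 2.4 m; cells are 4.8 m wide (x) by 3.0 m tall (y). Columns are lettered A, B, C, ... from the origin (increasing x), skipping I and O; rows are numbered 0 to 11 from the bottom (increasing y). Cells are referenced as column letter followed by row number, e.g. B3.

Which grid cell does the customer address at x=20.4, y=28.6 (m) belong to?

D8

Column index: ⌊(20.4 − 2.2) / 4.8⌋ = ⌊3.792⌋ = 3 → column D
Row offset from origin: ⌊(28.6 − 2.4) / 3.0⌋ = ⌊8.733⌋ = 8 → row 8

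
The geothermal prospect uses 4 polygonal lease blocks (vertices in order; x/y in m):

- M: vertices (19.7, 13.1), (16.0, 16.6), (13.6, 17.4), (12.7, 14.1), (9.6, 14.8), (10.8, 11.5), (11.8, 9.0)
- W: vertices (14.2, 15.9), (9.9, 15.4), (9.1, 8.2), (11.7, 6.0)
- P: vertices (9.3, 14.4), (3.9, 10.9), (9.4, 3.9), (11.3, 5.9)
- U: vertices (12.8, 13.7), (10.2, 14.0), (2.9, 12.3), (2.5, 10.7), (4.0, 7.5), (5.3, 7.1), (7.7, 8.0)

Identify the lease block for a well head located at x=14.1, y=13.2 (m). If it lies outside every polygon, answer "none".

Cast a ray rightward from (14.1, 13.2). For each polygon, the edges (by vertex number in listed order) whose endpoints lie on opposite sides of y = 13.2, where each meets that height, and whether that is right or left of the point:
M: 1–2 at x≈19.59 (right), 5–6 at x≈10.18 (left) → 1 crossing.
W: 2–3 at x≈9.66 (left), 4–1 at x≈13.52 (left) → 0 crossings.
P: 1–2 at x≈7.45 (left), 4–1 at x≈9.58 (left) → 0 crossings.
U: 2–3 at x≈6.76 (left), 7–1 at x≈12.35 (left) → 0 crossings.
Only M has an odd count, so the point is inside M.

M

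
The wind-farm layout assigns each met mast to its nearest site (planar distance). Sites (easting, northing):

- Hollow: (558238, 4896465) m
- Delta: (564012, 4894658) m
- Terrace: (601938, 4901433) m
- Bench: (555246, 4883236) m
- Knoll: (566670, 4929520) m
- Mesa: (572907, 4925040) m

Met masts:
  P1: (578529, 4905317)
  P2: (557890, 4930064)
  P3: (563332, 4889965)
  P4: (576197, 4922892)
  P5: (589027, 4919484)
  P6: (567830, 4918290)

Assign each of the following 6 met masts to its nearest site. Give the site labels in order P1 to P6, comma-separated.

Delta, Knoll, Delta, Mesa, Mesa, Mesa

P1 → Delta (d²=324357570.00)
P2 → Knoll (d²=77384336.00)
P3 → Delta (d²=22486649.00)
P4 → Mesa (d²=15438004.00)
P5 → Mesa (d²=290723536.00)
P6 → Mesa (d²=71338429.00)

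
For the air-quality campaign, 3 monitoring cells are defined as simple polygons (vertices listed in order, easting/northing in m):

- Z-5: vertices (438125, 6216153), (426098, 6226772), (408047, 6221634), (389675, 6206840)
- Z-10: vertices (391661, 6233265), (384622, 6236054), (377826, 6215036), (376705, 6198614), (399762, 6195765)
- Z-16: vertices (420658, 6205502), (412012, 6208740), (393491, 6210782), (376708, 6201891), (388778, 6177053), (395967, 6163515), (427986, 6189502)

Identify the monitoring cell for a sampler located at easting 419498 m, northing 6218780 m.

Cast a ray rightward from (419498, 6218780). For each polygon, the edges (by vertex number in listed order) whose endpoints lie on opposite sides of northing = 6218780, where each meets that height, and whether that is right or left of the point:
Z-5: 1–2 at easting≈435149.7 (right), 3–4 at easting≈404502.7 (left) → 1 crossing.
Z-10: 2–3 at easting≈379036.6 (left), 5–1 at easting≈394790.1 (left) → 0 crossings.
Z-16: no edge straddles that height → 0 crossings.
Only Z-5 has an odd count, so the point is inside Z-5.

Z-5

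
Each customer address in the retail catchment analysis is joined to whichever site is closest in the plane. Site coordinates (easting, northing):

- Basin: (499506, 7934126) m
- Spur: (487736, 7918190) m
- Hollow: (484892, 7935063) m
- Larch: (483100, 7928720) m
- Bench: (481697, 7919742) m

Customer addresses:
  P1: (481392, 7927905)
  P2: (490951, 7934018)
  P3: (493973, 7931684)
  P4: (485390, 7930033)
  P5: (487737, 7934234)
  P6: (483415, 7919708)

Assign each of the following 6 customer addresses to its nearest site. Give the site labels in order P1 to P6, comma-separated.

Larch, Hollow, Basin, Larch, Hollow, Bench

P1 → Larch (d²=3581489.00)
P2 → Hollow (d²=37803506.00)
P3 → Basin (d²=36577453.00)
P4 → Larch (d²=6968069.00)
P5 → Hollow (d²=8781266.00)
P6 → Bench (d²=2952680.00)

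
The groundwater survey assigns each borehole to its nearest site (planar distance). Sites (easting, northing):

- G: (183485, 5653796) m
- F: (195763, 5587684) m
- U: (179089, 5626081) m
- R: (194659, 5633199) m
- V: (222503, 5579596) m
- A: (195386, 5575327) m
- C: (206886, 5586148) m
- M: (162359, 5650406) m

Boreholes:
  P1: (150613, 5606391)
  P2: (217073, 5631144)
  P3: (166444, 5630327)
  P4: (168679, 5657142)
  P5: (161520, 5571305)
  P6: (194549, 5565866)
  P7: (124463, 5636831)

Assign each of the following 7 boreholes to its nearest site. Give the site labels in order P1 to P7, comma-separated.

U, R, U, M, A, A, M

P1 → U (d²=1198578676.00)
P2 → R (d²=506610421.00)
P3 → U (d²=177924541.00)
P4 → M (d²=85316096.00)
P5 → A (d²=1163082440.00)
P6 → A (d²=90211090.00)
P7 → M (d²=1620387441.00)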